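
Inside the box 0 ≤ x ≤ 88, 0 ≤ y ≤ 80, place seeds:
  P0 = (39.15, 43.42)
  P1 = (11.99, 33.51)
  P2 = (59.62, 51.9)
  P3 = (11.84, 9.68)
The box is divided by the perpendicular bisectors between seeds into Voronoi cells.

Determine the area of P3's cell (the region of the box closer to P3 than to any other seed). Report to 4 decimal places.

Area of P3's cell: 970.0479

1. box [0,88]×[0,80]: [(0, 0) (88, 0) (88, 80) (0, 80)]
2. ⊥bis P3·P0 via (25.495,26.55): [(0, 47.1863) (0, 0) (58.2961, 0)]  |A|=1375.3875
3. ⊥bis P3·P1 via (11.915,21.595): [(31.771, 21.47) (0, 21.67) (0, 0) (58.2961, 0)]  |A|=970.0479
4. ⊥bis P3·P2 via (35.73,30.79): [(31.771, 21.47) (0, 21.67) (0, 0) (58.2961, 0)]  |A|=970.0479
5. canonical 4-gon: [(31.771, 21.47) (0, 21.67) (0, 0) (58.2961, 0)]
6. shoelace: 970.0479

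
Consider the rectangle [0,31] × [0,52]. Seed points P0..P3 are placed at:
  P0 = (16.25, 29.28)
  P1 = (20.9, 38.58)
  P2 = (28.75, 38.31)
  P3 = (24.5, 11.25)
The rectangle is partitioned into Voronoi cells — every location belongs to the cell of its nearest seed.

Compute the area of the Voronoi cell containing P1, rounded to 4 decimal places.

1. box [0,31]×[0,52]: [(0, 0) (31, 0) (31, 52) (0, 52)]
2. ⊥bis P1·P0 via (18.575,33.93): [(0, 43.2175) (31, 27.7175) (31, 52) (0, 52)]  |A|=512.5075
3. ⊥bis P1·P2 via (24.825,38.445): [(0, 43.2175) (24.5667, 30.9342) (25.2912, 52) (0, 52)]  |A|=374.2687
4. ⊥bis P1·P3 via (22.7,24.915): [(0, 43.2175) (24.5667, 30.9342) (25.2912, 52) (0, 52)]  |A|=374.2687
5. canonical 4-gon: [(0, 43.2175) (24.5667, 30.9342) (25.2912, 52) (0, 52)]
6. shoelace: 374.2687

Area of P1's cell: 374.2687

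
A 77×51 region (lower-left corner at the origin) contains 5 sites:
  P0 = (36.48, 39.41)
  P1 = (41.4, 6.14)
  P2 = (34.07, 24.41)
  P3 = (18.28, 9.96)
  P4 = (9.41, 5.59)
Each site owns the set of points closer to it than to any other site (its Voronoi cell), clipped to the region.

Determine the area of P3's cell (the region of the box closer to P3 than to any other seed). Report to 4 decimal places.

Area of P3's cell: 540.7952

1. box [0,77]×[0,51]: [(0, 0) (77, 0) (77, 51) (0, 51)]
2. ⊥bis P3·P0 via (27.38,24.685): [(0, 41.6057) (0, 0) (67.3236, 0)]  |A|=1400.524
3. ⊥bis P3·P1 via (29.84,8.05): [(32.106, 21.7644) (0, 41.6057) (0, 0) (28.5099, 0)]  |A|=978.1467
4. ⊥bis P3·P2 via (26.175,17.185): [(30.558, 12.3956) (8.8081, 36.1623) (0, 41.6057) (0, 0) (28.5099, 0)]  |A|=857.8664
5. ⊥bis P3·P4 via (13.845,7.775): [(30.558, 12.3956) (8.8081, 36.1623) (0, 41.6057) (0, 35.8769) (17.6755, 0) (28.5099, 0)]  |A|=540.7952
6. canonical 6-gon: [(30.558, 12.3956) (8.8081, 36.1623) (0, 41.6057) (0, 35.8769) (17.6755, 0) (28.5099, 0)]
7. shoelace: 540.7952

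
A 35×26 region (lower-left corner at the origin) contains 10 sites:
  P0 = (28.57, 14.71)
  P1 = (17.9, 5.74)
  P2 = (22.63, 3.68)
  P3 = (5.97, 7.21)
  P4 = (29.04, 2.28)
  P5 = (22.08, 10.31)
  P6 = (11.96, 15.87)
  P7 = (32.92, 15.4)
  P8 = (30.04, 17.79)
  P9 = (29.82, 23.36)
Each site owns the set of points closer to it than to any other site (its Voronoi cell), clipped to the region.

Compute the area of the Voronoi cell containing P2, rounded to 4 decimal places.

1. box [0,35]×[0,26]: [(0, 0) (35, 0) (35, 26) (0, 26)]
2. ⊥bis P2·P0 via (25.6,9.195): [(0, 22.9814) (0, 0) (35, 0) (35, 4.1328)]  |A|=474.4986
3. ⊥bis P2·P1 via (20.265,4.71): [(22.8608, 10.6702) (18.2137, 0) (35, 0) (35, 4.1328)]  |A|=114.6408
4. ⊥bis P2·P3 via (14.3,5.445): [(22.8608, 10.6702) (18.2137, 0) (35, 0) (35, 4.1328)]  |A|=114.6408
5. ⊥bis P2·P4 via (25.835,2.98): [(27.0248, 8.4277) (22.8608, 10.6702) (18.2137, 0) (25.1841, 0)]  |A|=56.7984
6. ⊥bis P2·P5 via (22.355,6.995): [(26.7923, 7.3631) (21.2191, 6.9008) (18.2137, 0) (25.1841, 0)]  |A|=44.1969
7. ⊥bis P2·P6 via (17.295,9.775): [(26.7923, 7.3631) (21.2191, 6.9008) (18.2137, 0) (25.1841, 0)]  |A|=44.1969
8. ⊥bis P2·P7 via (27.775,9.54): [(26.7923, 7.3631) (21.2191, 6.9008) (18.2137, 0) (25.1841, 0)]  |A|=44.1969
9. ⊥bis P2·P8 via (26.335,10.735): [(26.7923, 7.3631) (21.2191, 6.9008) (18.2137, 0) (25.1841, 0)]  |A|=44.1969
10. ⊥bis P2·P9 via (26.225,13.52): [(26.7923, 7.3631) (21.2191, 6.9008) (18.2137, 0) (25.1841, 0)]  |A|=44.1969
11. canonical 4-gon: [(26.7923, 7.3631) (21.2191, 6.9008) (18.2137, 0) (25.1841, 0)]
12. shoelace: 44.1969

Area of P2's cell: 44.1969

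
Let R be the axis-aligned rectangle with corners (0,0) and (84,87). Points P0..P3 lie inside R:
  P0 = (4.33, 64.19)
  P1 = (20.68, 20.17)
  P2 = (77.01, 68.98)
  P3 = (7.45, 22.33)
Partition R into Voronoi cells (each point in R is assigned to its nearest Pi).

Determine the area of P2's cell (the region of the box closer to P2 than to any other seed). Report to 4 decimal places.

1. box [0,84]×[0,87]: [(0, 0) (84, 0) (84, 87) (0, 87)]
2. ⊥bis P2·P0 via (40.67,66.585): [(45.0583, 0) (84, 0) (84, 87) (39.3245, 87)]  |A|=3637.346
3. ⊥bis P2·P1 via (48.845,44.575): [(41.567, 52.9743) (84, 4.0038) (84, 87) (39.3245, 87)]  |A|=2520.9459
4. ⊥bis P2·P3 via (42.23,45.655): [(41.567, 52.9743) (84, 4.0038) (84, 87) (39.3245, 87)]  |A|=2520.9459
5. canonical 4-gon: [(41.567, 52.9743) (84, 4.0038) (84, 87) (39.3245, 87)]
6. shoelace: 2520.9459

Area of P2's cell: 2520.9459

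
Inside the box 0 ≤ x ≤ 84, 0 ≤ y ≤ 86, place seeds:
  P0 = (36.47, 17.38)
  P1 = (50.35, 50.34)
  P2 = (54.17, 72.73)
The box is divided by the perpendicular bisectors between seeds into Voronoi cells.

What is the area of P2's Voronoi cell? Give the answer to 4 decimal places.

1. box [0,84]×[0,86]: [(0, 0) (84, 0) (84, 86) (0, 86)]
2. ⊥bis P2·P0 via (45.32,45.055): [(0, 59.5476) (84, 32.6858) (84, 86) (0, 86)]  |A|=3350.1989
3. ⊥bis P2·P1 via (52.26,61.535): [(0, 70.4512) (84, 56.1198) (84, 86) (0, 86)]  |A|=1908.0199
4. canonical 4-gon: [(0, 70.4512) (84, 56.1198) (84, 86) (0, 86)]
5. shoelace: 1908.0199

Area of P2's cell: 1908.0199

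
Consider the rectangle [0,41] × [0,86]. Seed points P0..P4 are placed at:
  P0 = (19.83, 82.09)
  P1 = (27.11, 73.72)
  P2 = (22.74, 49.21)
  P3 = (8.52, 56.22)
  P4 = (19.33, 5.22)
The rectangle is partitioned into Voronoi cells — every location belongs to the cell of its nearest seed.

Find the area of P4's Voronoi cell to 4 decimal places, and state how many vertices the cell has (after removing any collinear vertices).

1. box [0,41]×[0,86]: [(0, 0) (41, 0) (41, 86) (0, 86)]
2. ⊥bis P4·P0 via (19.58,43.655): [(0, 43.7824) (0, 0) (41, 0) (41, 43.5157)]  |A|=1789.6097
3. ⊥bis P4·P1 via (23.22,39.47): [(0, 42.1072) (0, 0) (41, 0) (41, 37.4506)]  |A|=1630.9361
4. ⊥bis P4·P2 via (21.035,27.215): [(0, 28.8456) (0, 0) (41, 0) (41, 25.6674)]  |A|=1117.5153
5. ⊥bis P4·P3 via (13.925,30.72): [(3.721, 28.5571) (0, 27.7684) (0, 0) (41, 0) (41, 25.6674)]  |A|=1115.5114
6. canonical 5-gon: [(3.721, 28.5571) (0, 27.7684) (0, 0) (41, 0) (41, 25.6674)]
7. shoelace: 1115.5114

Area of P4's cell: 1115.5114 (5 vertices)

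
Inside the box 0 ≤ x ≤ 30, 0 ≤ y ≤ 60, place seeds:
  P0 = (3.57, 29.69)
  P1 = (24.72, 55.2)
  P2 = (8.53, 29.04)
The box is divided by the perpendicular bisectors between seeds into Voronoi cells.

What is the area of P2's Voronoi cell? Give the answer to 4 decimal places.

1. box [0,30]×[0,60]: [(0, 0) (30, 0) (30, 60) (0, 60)]
2. ⊥bis P2·P0 via (6.05,29.365): [(2.2018, 0) (30, 0) (30, 60) (10.0647, 60)]  |A|=1432.0071
3. ⊥bis P2·P1 via (16.625,42.12): [(8.3895, 47.2168) (2.2018, 0) (30, 0) (30, 33.8424)]  |A|=1021.9492
4. canonical 4-gon: [(8.3895, 47.2168) (2.2018, 0) (30, 0) (30, 33.8424)]
5. shoelace: 1021.9492

Area of P2's cell: 1021.9492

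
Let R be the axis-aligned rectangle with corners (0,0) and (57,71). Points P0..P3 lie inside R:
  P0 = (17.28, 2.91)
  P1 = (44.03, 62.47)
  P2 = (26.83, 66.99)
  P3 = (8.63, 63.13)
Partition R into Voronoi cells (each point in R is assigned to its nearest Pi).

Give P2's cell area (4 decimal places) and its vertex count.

Area of P2's cell: 436.2049 (4 vertices)

1. box [0,57]×[0,71]: [(0, 0) (57, 0) (57, 71) (0, 71)]
2. ⊥bis P2·P0 via (22.055,34.95): [(0, 38.2369) (57, 29.7421) (57, 71) (0, 71)]  |A|=2109.5993
3. ⊥bis P2·P1 via (35.43,64.73): [(0, 38.2369) (27.395, 34.1542) (37.0777, 71) (0, 71)]  |A|=1131.8509
4. ⊥bis P2·P3 via (17.73,65.06): [(24.1832, 34.6328) (27.395, 34.1542) (37.0777, 71) (16.4702, 71)]  |A|=436.2049
5. canonical 4-gon: [(24.1832, 34.6328) (27.395, 34.1542) (37.0777, 71) (16.4702, 71)]
6. shoelace: 436.2049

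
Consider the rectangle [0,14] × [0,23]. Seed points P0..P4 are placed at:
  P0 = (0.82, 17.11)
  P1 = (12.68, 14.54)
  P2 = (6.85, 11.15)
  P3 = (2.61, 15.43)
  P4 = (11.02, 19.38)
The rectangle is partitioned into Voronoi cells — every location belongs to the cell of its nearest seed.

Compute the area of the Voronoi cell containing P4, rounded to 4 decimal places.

1. box [0,14]×[0,23]: [(0, 0) (14, 0) (14, 23) (0, 23)]
2. ⊥bis P4·P0 via (5.92,18.245): [(9.9804, 0) (14, 0) (14, 23) (4.8618, 23)]  |A|=151.3149
3. ⊥bis P4·P1 via (11.85,16.96): [(6.6062, 15.1615) (14, 17.6974) (14, 23) (4.8618, 23)]  |A|=55.418
4. ⊥bis P4·P2 via (8.935,15.265): [(6.2843, 16.6081) (8.1168, 15.6796) (14, 17.6974) (14, 23) (4.8618, 23)]  |A|=54.2421
5. ⊥bis P4·P3 via (6.815,17.405): [(5.4693, 20.2701) (7.4719, 16.0063) (8.1168, 15.6796) (14, 17.6974) (14, 23) (4.8618, 23)]  |A|=52.3127
6. canonical 6-gon: [(5.4693, 20.2701) (7.4719, 16.0063) (8.1168, 15.6796) (14, 17.6974) (14, 23) (4.8618, 23)]
7. shoelace: 52.3127

Area of P4's cell: 52.3127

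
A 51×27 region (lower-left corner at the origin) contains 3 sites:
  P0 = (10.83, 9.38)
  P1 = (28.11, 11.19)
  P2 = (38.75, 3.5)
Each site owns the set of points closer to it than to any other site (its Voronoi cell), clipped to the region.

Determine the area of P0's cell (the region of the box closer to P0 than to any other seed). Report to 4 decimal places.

1. box [0,51]×[0,27]: [(0, 0) (51, 0) (51, 27) (0, 27)]
2. ⊥bis P0·P1 via (19.47,10.285): [(0, 0) (20.5473, 0) (17.7192, 27) (0, 27)]  |A|=516.5976
3. ⊥bis P0·P2 via (24.79,6.44): [(0, 0) (20.5473, 0) (17.7192, 27) (0, 27)]  |A|=516.5976
4. canonical 4-gon: [(0, 0) (20.5473, 0) (17.7192, 27) (0, 27)]
5. shoelace: 516.5976

Area of P0's cell: 516.5976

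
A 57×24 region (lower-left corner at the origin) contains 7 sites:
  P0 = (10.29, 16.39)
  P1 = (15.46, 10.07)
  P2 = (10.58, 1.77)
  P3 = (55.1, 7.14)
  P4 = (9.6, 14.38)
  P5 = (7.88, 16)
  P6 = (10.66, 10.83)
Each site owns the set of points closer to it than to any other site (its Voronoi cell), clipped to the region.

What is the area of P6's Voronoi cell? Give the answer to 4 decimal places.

Area of P6's cell: 64.4553

1. box [0,57]×[0,24]: [(0, 0) (57, 0) (57, 24) (0, 24)]
2. ⊥bis P6·P0 via (10.475,13.61): [(0, 12.9129) (0, 0) (57, 0) (57, 16.7061)]  |A|=844.1418
3. ⊥bis P6·P1 via (13.06,10.45): [(13.5932, 13.8175) (0, 12.9129) (0, 0) (11.4054, 0)]  |A|=166.5611
4. ⊥bis P6·P2 via (10.62,6.3): [(12.4004, 6.2843) (13.5932, 13.8175) (0, 12.9129) (0, 6.3938)]  |A|=91.0809
5. ⊥bis P6·P3 via (32.88,8.985): [(12.4004, 6.2843) (13.5932, 13.8175) (0, 12.9129) (0, 6.3938)]  |A|=91.0809
6. ⊥bis P6·P4 via (10.13,12.605): [(12.4004, 6.2843) (13.5635, 13.6302) (0, 9.5803) (0, 6.3938)]  |A|=67.2202
7. ⊥bis P6·P5 via (9.27,13.415): [(12.4004, 6.2843) (13.5635, 13.6302) (4.8088, 11.0161) (0, 8.4304) (0, 6.3938)]  |A|=64.4553
8. canonical 5-gon: [(12.4004, 6.2843) (13.5635, 13.6302) (4.8088, 11.0161) (0, 8.4304) (0, 6.3938)]
9. shoelace: 64.4553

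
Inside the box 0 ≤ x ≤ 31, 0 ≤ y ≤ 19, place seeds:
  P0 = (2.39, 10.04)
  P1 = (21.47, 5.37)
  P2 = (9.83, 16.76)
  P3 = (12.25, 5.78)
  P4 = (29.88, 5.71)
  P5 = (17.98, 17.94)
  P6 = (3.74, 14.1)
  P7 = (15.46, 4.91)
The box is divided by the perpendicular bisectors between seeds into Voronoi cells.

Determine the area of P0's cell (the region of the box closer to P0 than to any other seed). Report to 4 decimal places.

1. box [0,31]×[0,19]: [(0, 0) (31, 0) (31, 19) (0, 19)]
2. ⊥bis P0·P1 via (11.93,7.705): [(0, 0) (10.0441, 0) (14.6946, 19) (0, 19)]  |A|=235.0175
3. ⊥bis P0·P2 via (6.11,13.4): [(0, 0) (10.0441, 0) (11.7858, 7.116) (1.0519, 19) (0, 19)]  |A|=153.9533
4. ⊥bis P0·P3 via (7.32,7.91): [(0, 0) (3.9025, 0) (8.533, 10.7174) (1.0519, 19) (0, 19)]  |A|=106.3318
5. ⊥bis P0·P4 via (16.135,7.875): [(0, 0) (3.9025, 0) (8.533, 10.7174) (1.0519, 19) (0, 19)]  |A|=106.3318
6. ⊥bis P0·P5 via (10.185,13.99): [(0, 0) (3.9025, 0) (8.533, 10.7174) (1.0519, 19) (0, 19)]  |A|=106.3318
7. ⊥bis P0·P6 via (3.065,12.07): [(0, 13.0892) (0, 0) (3.9025, 0) (8.3571, 10.3103)]  |A|=74.8114
8. ⊥bis P0·P7 via (8.925,7.475): [(0, 13.0892) (0, 0) (3.9025, 0) (8.3571, 10.3103)]  |A|=74.8114
9. canonical 4-gon: [(0, 13.0892) (0, 0) (3.9025, 0) (8.3571, 10.3103)]
10. shoelace: 74.8114

Area of P0's cell: 74.8114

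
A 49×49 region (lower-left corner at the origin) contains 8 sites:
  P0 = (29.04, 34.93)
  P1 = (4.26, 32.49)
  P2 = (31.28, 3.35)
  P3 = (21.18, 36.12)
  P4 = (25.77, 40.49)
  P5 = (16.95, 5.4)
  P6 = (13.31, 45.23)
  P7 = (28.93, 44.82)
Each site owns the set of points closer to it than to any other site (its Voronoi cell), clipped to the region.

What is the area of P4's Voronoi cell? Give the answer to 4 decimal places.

Area of P4's cell: 57.2960

1. box [0,49]×[0,49]: [(0, 0) (49, 0) (49, 49) (0, 49)]
2. ⊥bis P4·P0 via (27.405,37.71): [(0, 21.5923) (46.6015, 49) (0, 49)]  |A|=638.6191
3. ⊥bis P4·P1 via (15.015,36.49): [(16.8664, 31.512) (46.6015, 49) (10.3623, 49)]  |A|=316.8761
4. ⊥bis P4·P2 via (28.525,21.92): [(16.8664, 31.512) (46.6015, 49) (10.3623, 49)]  |A|=316.8761
5. ⊥bis P4·P3 via (23.475,38.305): [(25.2488, 36.4419) (46.6015, 49) (13.2926, 49)]  |A|=209.1481
6. ⊥bis P4·P5 via (21.36,22.945): [(25.2488, 36.4419) (46.6015, 49) (13.2926, 49)]  |A|=209.1481
7. ⊥bis P4·P6 via (19.54,42.86): [(19.4253, 42.5586) (25.2488, 36.4419) (46.6015, 49) (21.8758, 49)]  |A|=181.5042
8. ⊥bis P4·P7 via (27.35,42.655): [(21.1761, 47.1607) (19.4253, 42.5586) (25.2488, 36.4419) (31.1267, 39.8988)]  |A|=57.296
9. canonical 4-gon: [(21.1761, 47.1607) (19.4253, 42.5586) (25.2488, 36.4419) (31.1267, 39.8988)]
10. shoelace: 57.296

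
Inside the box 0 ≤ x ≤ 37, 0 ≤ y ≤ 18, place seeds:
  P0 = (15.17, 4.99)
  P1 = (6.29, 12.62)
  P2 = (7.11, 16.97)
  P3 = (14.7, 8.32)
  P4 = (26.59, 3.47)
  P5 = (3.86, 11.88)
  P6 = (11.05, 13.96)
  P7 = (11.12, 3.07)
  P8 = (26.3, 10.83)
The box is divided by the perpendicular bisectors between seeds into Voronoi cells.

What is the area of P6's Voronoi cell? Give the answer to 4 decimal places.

Area of P6's cell: 59.8025

1. box [0,37]×[0,18]: [(0, 0) (37, 0) (37, 18) (0, 18)]
2. ⊥bis P6·P0 via (13.11,9.475): [(0, 3.4535) (31.6705, 18) (0, 18)]  |A|=230.3481
3. ⊥bis P6·P1 via (8.67,13.29): [(10.1294, 8.106) (31.6705, 18) (7.3441, 18)]  |A|=120.3432
4. ⊥bis P6·P2 via (9.08,15.465): [(8.333, 14.4872) (10.1294, 8.106) (31.6705, 18) (11.0166, 18)]  |A|=113.8926
5. ⊥bis P6·P3 via (12.875,11.14): [(8.333, 14.4872) (9.83, 9.1694) (23.4751, 18) (11.0166, 18)]  |A|=64.7729
6. ⊥bis P6·P4 via (18.82,8.715): [(8.333, 14.4872) (9.83, 9.1694) (23.4751, 18) (11.0166, 18)]  |A|=64.7729
7. ⊥bis P6·P5 via (7.455,12.92): [(8.333, 14.4872) (9.83, 9.1694) (23.4751, 18) (11.0166, 18)]  |A|=64.7729
8. ⊥bis P6·P7 via (11.085,8.515): [(8.333, 14.4872) (9.83, 9.1694) (23.4751, 18) (11.0166, 18)]  |A|=64.7729
9. ⊥bis P6·P8 via (18.675,12.395): [(8.333, 14.4872) (9.83, 9.1694) (19.2664, 15.2763) (19.8254, 18) (11.0166, 18)]  |A|=59.8025
10. canonical 5-gon: [(8.333, 14.4872) (9.83, 9.1694) (19.2664, 15.2763) (19.8254, 18) (11.0166, 18)]
11. shoelace: 59.8025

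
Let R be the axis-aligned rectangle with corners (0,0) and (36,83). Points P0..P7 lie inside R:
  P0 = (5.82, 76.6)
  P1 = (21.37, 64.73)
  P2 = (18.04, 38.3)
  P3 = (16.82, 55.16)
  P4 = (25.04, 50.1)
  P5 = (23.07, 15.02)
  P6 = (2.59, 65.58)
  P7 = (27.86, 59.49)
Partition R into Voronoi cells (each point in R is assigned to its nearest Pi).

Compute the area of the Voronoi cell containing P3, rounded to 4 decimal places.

1. box [0,36]×[0,83]: [(0, 0) (36, 0) (36, 83) (0, 83)]
2. ⊥bis P3·P0 via (11.32,65.88): [(0, 60.0722) (0, 0) (36, 0) (36, 78.5423)]  |A|=2495.0606
3. ⊥bis P3·P1 via (19.095,59.945): [(9.0555, 64.7182) (0, 60.0722) (0, 0) (36, 0) (36, 51.9076)]  |A|=2136.2319
4. ⊥bis P3·P2 via (17.43,46.73): [(9.0555, 64.7182) (0, 60.0722) (0, 45.4688) (36, 48.0737) (36, 51.9076)]  |A|=452.4671
5. ⊥bis P3·P4 via (20.93,52.63): [(23.998, 57.6139) (9.0555, 64.7182) (0, 60.0722) (0, 45.4688) (17.292, 46.72)]  |A|=332.0972
6. ⊥bis P3·P5 via (19.945,35.09): [(23.998, 57.6139) (9.0555, 64.7182) (0, 60.0722) (0, 45.4688) (17.292, 46.72)]  |A|=332.0972
7. ⊥bis P3·P6 via (9.705,60.37): [(23.998, 57.6139) (11.899, 63.3663) (0, 47.1164) (0, 45.4688) (17.292, 46.72)]  |A|=242.2901
8. ⊥bis P3·P7 via (22.34,57.325): [(22.916, 55.8563) (21.8207, 58.6491) (11.899, 63.3663) (0, 47.1164) (0, 45.4688) (17.292, 46.72)]  |A|=239.8168
9. canonical 6-gon: [(22.916, 55.8563) (21.8207, 58.6491) (11.899, 63.3663) (0, 47.1164) (0, 45.4688) (17.292, 46.72)]
10. shoelace: 239.8168

Area of P3's cell: 239.8168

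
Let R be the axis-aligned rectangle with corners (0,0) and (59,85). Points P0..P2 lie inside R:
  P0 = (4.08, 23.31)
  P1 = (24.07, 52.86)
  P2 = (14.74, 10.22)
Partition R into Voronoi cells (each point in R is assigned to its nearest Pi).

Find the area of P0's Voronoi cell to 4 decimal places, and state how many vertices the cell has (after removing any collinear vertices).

1. box [0,59]×[0,85]: [(0, 0) (59, 0) (59, 85) (0, 85)]
2. ⊥bis P0·P1 via (14.075,38.085): [(0, 47.6065) (0, 0) (59, 0) (59, 7.6941)]  |A|=1631.367
3. ⊥bis P0·P2 via (9.41,16.765): [(25.8274, 30.1347) (0, 47.6065) (0, 9.1019)]  |A|=497.2373
4. canonical 3-gon: [(25.8274, 30.1347) (0, 47.6065) (0, 9.1019)]
5. shoelace: 497.2373

Area of P0's cell: 497.2373 (3 vertices)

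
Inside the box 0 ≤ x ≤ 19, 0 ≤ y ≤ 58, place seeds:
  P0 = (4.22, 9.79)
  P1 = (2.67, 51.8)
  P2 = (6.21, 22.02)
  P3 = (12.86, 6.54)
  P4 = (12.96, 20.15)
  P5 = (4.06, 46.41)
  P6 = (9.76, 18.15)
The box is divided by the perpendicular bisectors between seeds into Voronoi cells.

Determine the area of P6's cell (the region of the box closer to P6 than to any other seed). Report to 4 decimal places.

Area of P6's cell: 54.6236

1. box [0,19]×[0,58]: [(0, 0) (19, 0) (19, 58) (0, 58)]
2. ⊥bis P6·P0 via (6.99,13.97): [(0, 18.6021) (19, 6.0112) (19, 58) (0, 58)]  |A|=868.1732
3. ⊥bis P6·P1 via (6.215,34.975): [(0, 33.6655) (0, 18.6021) (19, 6.0112) (19, 37.6688)]  |A|=443.8489
4. ⊥bis P6·P2 via (7.985,20.085): [(3.6974, 16.1519) (19, 6.0112) (19, 30.1892)]  |A|=184.9929
5. ⊥bis P6·P3 via (11.31,12.345): [(3.6974, 16.1519) (9.9786, 11.9895) (19, 14.3983) (19, 30.1892)]  |A|=147.1613
6. ⊥bis P6·P4 via (11.36,19.15): [(9.7587, 21.7121) (3.6974, 16.1519) (9.9786, 11.9895) (14.9977, 13.3297)]  |A|=54.6236
7. ⊥bis P6·P5 via (6.91,32.28): [(9.7587, 21.7121) (3.6974, 16.1519) (9.9786, 11.9895) (14.9977, 13.3297)]  |A|=54.6236
8. canonical 4-gon: [(9.7587, 21.7121) (3.6974, 16.1519) (9.9786, 11.9895) (14.9977, 13.3297)]
9. shoelace: 54.6236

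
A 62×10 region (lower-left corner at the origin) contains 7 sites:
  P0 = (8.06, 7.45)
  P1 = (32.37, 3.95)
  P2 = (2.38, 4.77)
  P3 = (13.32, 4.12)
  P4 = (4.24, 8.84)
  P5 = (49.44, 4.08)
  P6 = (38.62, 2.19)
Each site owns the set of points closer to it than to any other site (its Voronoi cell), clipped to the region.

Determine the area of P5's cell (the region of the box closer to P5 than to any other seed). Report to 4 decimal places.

Area of P5's cell: 182.9577

1. box [0,62]×[0,10]: [(0, 0) (62, 0) (62, 10) (0, 10)]
2. ⊥bis P5·P0 via (28.75,5.765): [(28.2805, 0) (62, 0) (62, 10) (29.0949, 10)]  |A|=333.123
3. ⊥bis P5·P1 via (40.905,4.015): [(40.9356, 0) (62, 0) (62, 10) (40.8594, 10)]  |A|=211.025
4. ⊥bis P5·P2 via (25.91,4.425): [(40.9356, 0) (62, 0) (62, 10) (40.8594, 10)]  |A|=211.025
5. ⊥bis P5·P3 via (31.38,4.1): [(40.9356, 0) (62, 0) (62, 10) (40.8594, 10)]  |A|=211.025
6. ⊥bis P5·P4 via (26.84,6.46): [(40.9356, 0) (62, 0) (62, 10) (40.8594, 10)]  |A|=211.025
7. ⊥bis P5·P6 via (44.03,3.135): [(44.5776, 0) (62, 0) (62, 10) (42.8308, 10)]  |A|=182.9577
8. canonical 4-gon: [(44.5776, 0) (62, 0) (62, 10) (42.8308, 10)]
9. shoelace: 182.9577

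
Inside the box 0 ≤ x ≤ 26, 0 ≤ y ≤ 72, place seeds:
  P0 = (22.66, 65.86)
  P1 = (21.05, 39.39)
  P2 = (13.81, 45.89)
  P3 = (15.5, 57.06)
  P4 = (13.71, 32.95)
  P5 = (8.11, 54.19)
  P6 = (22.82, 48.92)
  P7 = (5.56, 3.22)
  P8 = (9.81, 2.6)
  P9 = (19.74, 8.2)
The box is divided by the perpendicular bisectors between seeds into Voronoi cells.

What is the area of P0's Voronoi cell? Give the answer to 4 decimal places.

1. box [0,26]×[0,72]: [(0, 0) (26, 0) (26, 72) (0, 72)]
2. ⊥bis P0·P1 via (21.855,52.625): [(0, 53.9543) (26, 52.3729) (26, 72) (0, 72)]  |A|=489.7466
3. ⊥bis P0·P2 via (18.235,55.875): [(0, 63.9561) (26, 52.4338) (26, 72) (0, 72)]  |A|=358.9308
4. ⊥bis P0·P3 via (19.08,61.46): [(26, 55.8296) (26, 72) (6.1258, 72)]  |A|=160.6864
5. ⊥bis P0·P4 via (18.185,49.405): [(26, 55.8296) (26, 72) (6.1258, 72)]  |A|=160.6864
6. ⊥bis P0·P5 via (15.385,60.025): [(26, 55.8296) (26, 72) (6.1258, 72)]  |A|=160.6864
7. ⊥bis P0·P6 via (22.74,57.39): [(24.0668, 57.4025) (26, 57.4208) (26, 72) (6.1258, 72)]  |A|=159.1485
8. ⊥bis P0·P7 via (14.11,34.54): [(24.0668, 57.4025) (26, 57.4208) (26, 72) (6.1258, 72)]  |A|=159.1485
9. ⊥bis P0·P8 via (16.235,34.23): [(24.0668, 57.4025) (26, 57.4208) (26, 72) (6.1258, 72)]  |A|=159.1485
10. ⊥bis P0·P9 via (21.2,37.03): [(24.0668, 57.4025) (26, 57.4208) (26, 72) (6.1258, 72)]  |A|=159.1485
11. canonical 4-gon: [(24.0668, 57.4025) (26, 57.4208) (26, 72) (6.1258, 72)]
12. shoelace: 159.1485

Area of P0's cell: 159.1485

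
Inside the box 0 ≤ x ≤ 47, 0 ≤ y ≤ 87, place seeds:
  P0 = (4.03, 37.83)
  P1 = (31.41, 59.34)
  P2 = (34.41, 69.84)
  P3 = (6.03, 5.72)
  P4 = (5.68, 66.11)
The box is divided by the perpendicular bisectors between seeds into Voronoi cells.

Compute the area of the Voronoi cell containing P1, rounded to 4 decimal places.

Area of P1's cell: 981.7905

1. box [0,47]×[0,87]: [(0, 0) (47, 0) (47, 87) (0, 87)]
2. ⊥bis P1·P0 via (17.72,48.585): [(0, 71.1407) (47, 11.3146) (47, 87) (0, 87)]  |A|=2151.3
3. ⊥bis P1·P2 via (32.91,64.59): [(0, 73.9929) (0, 71.1407) (47, 11.3146) (47, 60.5643)]  |A|=1224.3929
4. ⊥bis P1·P3 via (18.72,32.53): [(0, 73.9929) (0, 71.1407) (37.2077, 23.7792) (47, 19.1442) (47, 60.5643)]  |A|=1186.0578
5. ⊥bis P1·P4 via (18.545,62.725): [(20.0058, 68.2769) (15.551, 51.3459) (37.2077, 23.7792) (47, 19.1442) (47, 60.5643)]  |A|=981.7905
6. canonical 5-gon: [(20.0058, 68.2769) (15.551, 51.3459) (37.2077, 23.7792) (47, 19.1442) (47, 60.5643)]
7. shoelace: 981.7905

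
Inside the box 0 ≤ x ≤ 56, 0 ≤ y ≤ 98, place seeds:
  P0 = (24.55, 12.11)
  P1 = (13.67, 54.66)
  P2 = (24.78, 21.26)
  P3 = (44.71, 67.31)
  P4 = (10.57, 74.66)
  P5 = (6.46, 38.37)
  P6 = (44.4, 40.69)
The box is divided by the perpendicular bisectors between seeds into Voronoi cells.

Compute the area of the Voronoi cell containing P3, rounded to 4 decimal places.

1. box [0,56]×[0,98]: [(0, 0) (56, 0) (56, 98) (0, 98)]
2. ⊥bis P3·P0 via (34.63,39.71): [(0, 52.3575) (56, 31.9053) (56, 98) (0, 98)]  |A|=3128.6421
3. ⊥bis P3·P1 via (29.19,60.985): [(38.4253, 38.3239) (56, 31.9053) (56, 98) (14.105, 98)]  |A|=1830.8645
4. ⊥bis P3·P2 via (34.745,44.285): [(36.2638, 43.6277) (56, 35.086) (56, 98) (14.105, 98)]  |A|=1759.8072
5. ⊥bis P3·P4 via (27.64,70.985): [(26.7671, 66.9303) (36.2638, 43.6277) (56, 35.086) (56, 98) (33.4561, 98)]  |A|=1459.1907
6. ⊥bis P3·P5 via (25.585,52.84): [(26.7671, 66.9303) (36.2638, 43.6277) (56, 35.086) (56, 98) (33.4561, 98)]  |A|=1459.1907
7. ⊥bis P3·P6 via (44.555,54): [(26.7671, 66.9303) (31.977, 54.1465) (56, 53.8667) (56, 98) (33.4561, 98)]  |A|=1148.1139
8. canonical 5-gon: [(26.7671, 66.9303) (31.977, 54.1465) (56, 53.8667) (56, 98) (33.4561, 98)]
9. shoelace: 1148.1139

Area of P3's cell: 1148.1139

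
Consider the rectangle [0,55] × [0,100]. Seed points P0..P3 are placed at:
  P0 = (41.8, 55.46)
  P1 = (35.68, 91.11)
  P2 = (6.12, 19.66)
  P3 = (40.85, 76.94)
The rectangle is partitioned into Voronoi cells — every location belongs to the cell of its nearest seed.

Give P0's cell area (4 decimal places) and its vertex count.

Area of P0's cell: 1735.6181 (4 vertices)

1. box [0,55]×[0,100]: [(0, 0) (55, 0) (55, 100) (0, 100)]
2. ⊥bis P0·P1 via (38.74,73.285): [(0, 66.6345) (0, 0) (55, 0) (55, 76.0763)]  |A|=3924.5492
3. ⊥bis P0·P2 via (23.96,37.56): [(0, 66.6345) (0, 61.4397) (55, 6.624) (55, 76.0763)]  |A|=2052.7966
4. ⊥bis P0·P3 via (41.325,66.2): [(0, 64.3723) (0, 61.4397) (55, 6.624) (55, 66.8048)]  |A|=1735.6181
5. canonical 4-gon: [(0, 64.3723) (0, 61.4397) (55, 6.624) (55, 66.8048)]
6. shoelace: 1735.6181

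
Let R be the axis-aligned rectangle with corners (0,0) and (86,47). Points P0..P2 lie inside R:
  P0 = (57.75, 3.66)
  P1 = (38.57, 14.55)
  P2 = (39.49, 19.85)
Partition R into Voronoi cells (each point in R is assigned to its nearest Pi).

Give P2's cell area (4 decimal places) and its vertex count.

1. box [0,86]×[0,47]: [(0, 0) (86, 0) (86, 47) (0, 47)]
2. ⊥bis P2·P0 via (48.62,11.755): [(0, 0) (38.1976, 0) (79.8695, 47) (0, 47)]  |A|=2774.5772
3. ⊥bis P2·P1 via (39.03,17.2): [(0, 23.975) (51.5247, 15.0311) (79.8695, 47) (0, 47)]  |A|=1869.8482
4. canonical 4-gon: [(0, 23.975) (51.5247, 15.0311) (79.8695, 47) (0, 47)]
5. shoelace: 1869.8482

Area of P2's cell: 1869.8482 (4 vertices)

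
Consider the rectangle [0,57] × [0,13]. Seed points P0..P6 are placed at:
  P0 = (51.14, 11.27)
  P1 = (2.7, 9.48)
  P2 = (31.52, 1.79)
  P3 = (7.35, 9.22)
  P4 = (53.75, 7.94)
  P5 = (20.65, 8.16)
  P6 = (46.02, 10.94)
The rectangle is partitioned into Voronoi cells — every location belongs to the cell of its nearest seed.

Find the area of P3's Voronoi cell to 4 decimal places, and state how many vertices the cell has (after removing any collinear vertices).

1. box [0,57]×[0,13]: [(0, 0) (57, 0) (57, 13) (0, 13)]
2. ⊥bis P3·P0 via (29.245,10.245): [(0, 0) (29.7246, 0) (29.116, 13) (0, 13)]  |A|=382.4642
3. ⊥bis P3·P1 via (5.025,9.35): [(4.5022, 0) (29.7246, 0) (29.116, 13) (5.2291, 13)]  |A|=319.2108
4. ⊥bis P3·P2 via (19.435,5.505): [(4.5022, 0) (17.7427, 0) (21.739, 13) (5.2291, 13)]  |A|=193.3779
5. ⊥bis P3·P4 via (30.55,8.58): [(4.5022, 0) (17.7427, 0) (21.739, 13) (5.2291, 13)]  |A|=193.3779
6. ⊥bis P3·P5 via (14,8.69): [(4.5022, 0) (13.3074, 0) (14.3435, 13) (5.2291, 13)]  |A|=116.4776
7. ⊥bis P3·P6 via (26.685,10.08): [(4.5022, 0) (13.3074, 0) (14.3435, 13) (5.2291, 13)]  |A|=116.4776
8. canonical 4-gon: [(4.5022, 0) (13.3074, 0) (14.3435, 13) (5.2291, 13)]
9. shoelace: 116.4776

Area of P3's cell: 116.4776 (4 vertices)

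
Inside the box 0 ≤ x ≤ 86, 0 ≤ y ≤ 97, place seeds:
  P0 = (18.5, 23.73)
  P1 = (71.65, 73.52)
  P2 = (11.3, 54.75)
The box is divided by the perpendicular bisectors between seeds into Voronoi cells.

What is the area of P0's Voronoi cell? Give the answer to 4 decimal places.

Area of P0's cell: 2942.5051

1. box [0,86]×[0,97]: [(0, 0) (86, 0) (86, 97) (0, 97)]
2. ⊥bis P0·P1 via (45.075,48.625): [(0, 96.7418) (0, 0) (86, 0) (86, 4.9382)]  |A|=4372.2424
3. ⊥bis P0·P2 via (14.9,39.24): [(46.9072, 46.6691) (0, 35.7816) (0, 0) (86, 0) (86, 4.9382)]  |A|=2942.5051
4. canonical 5-gon: [(46.9072, 46.6691) (0, 35.7816) (0, 0) (86, 0) (86, 4.9382)]
5. shoelace: 2942.5051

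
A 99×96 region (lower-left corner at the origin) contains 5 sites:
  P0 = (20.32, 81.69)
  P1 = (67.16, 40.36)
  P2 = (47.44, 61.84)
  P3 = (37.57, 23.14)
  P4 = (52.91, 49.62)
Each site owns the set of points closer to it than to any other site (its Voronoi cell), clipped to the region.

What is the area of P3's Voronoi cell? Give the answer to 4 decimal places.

Area of P3's cell: 2563.1063

1. box [0,99]×[0,96]: [(0, 0) (99, 0) (99, 96) (0, 96)]
2. ⊥bis P3·P0 via (28.945,52.415): [(0, 43.8872) (0, 0) (99, 0) (99, 73.0546)]  |A|=5788.6205
3. ⊥bis P3·P1 via (52.365,31.75): [(38.6713, 55.2806) (0, 43.8872) (0, 0) (70.842, 0)]  |A|=2806.6816
4. ⊥bis P3·P2 via (42.505,42.49): [(46.744, 41.4089) (17.1801, 48.9488) (0, 43.8872) (0, 0) (70.842, 0)]  |A|=2632.0653
5. ⊥bis P3·P4 via (45.24,36.38): [(51.9239, 32.508) (28.5486, 46.0494) (17.1801, 48.9488) (0, 43.8872) (0, 0) (70.842, 0)]  |A|=2563.1063
6. canonical 6-gon: [(51.9239, 32.508) (28.5486, 46.0494) (17.1801, 48.9488) (0, 43.8872) (0, 0) (70.842, 0)]
7. shoelace: 2563.1063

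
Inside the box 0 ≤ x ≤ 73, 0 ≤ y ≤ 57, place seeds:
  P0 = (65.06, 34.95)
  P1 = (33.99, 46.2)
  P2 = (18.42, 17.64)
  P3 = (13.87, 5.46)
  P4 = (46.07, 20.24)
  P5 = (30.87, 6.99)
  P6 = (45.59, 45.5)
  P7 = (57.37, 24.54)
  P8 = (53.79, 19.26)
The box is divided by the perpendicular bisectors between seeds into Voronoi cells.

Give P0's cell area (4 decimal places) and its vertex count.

1. box [0,73]×[0,57]: [(0, 0) (73, 0) (73, 57) (0, 57)]
2. ⊥bis P0·P1 via (49.525,40.575): [(34.8334, 0) (73, 0) (73, 57) (55.4723, 57)]  |A|=1587.2895
3. ⊥bis P0·P2 via (41.74,26.295): [(43.0634, 22.7294) (51.4991, 0) (73, 0) (73, 57) (55.4723, 57)]  |A|=1397.8883
4. ⊥bis P0·P3 via (39.465,20.205): [(43.0634, 22.7294) (51.4991, 0) (73, 0) (73, 57) (55.4723, 57)]  |A|=1397.8883
5. ⊥bis P0·P4 via (55.565,27.595): [(48.2462, 37.0433) (73, 5.0871) (73, 57) (55.4723, 57)]  |A|=817.4184
6. ⊥bis P0·P5 via (47.965,20.97): [(48.2462, 37.0433) (73, 5.0871) (73, 57) (55.4723, 57)]  |A|=817.4184
7. ⊥bis P0·P6 via (55.325,40.225): [(51.3969, 32.9758) (73, 5.0871) (73, 57) (64.4147, 57)]  |A|=663.8659
8. ⊥bis P0·P7 via (61.215,29.745): [(52.9533, 35.848) (73, 21.0393) (73, 57) (64.4147, 57)]  |A|=451.2452
9. ⊥bis P0·P8 via (59.425,27.105): [(52.9533, 35.848) (73, 21.0393) (73, 57) (64.4147, 57)]  |A|=451.2452
10. canonical 4-gon: [(52.9533, 35.848) (73, 21.0393) (73, 57) (64.4147, 57)]
11. shoelace: 451.2452

Area of P0's cell: 451.2452 (4 vertices)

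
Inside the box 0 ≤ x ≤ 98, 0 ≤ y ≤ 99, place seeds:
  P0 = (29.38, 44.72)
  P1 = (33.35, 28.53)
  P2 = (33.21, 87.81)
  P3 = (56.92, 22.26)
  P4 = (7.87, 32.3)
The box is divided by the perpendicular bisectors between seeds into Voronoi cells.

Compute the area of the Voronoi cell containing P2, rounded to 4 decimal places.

Area of P2's cell: 3149.3158

1. box [0,98]×[0,99]: [(0, 0) (98, 0) (98, 99) (0, 99)]
2. ⊥bis P2·P0 via (31.295,66.265): [(0, 69.0466) (98, 60.336) (98, 99) (0, 99)]  |A|=3362.2513
3. ⊥bis P2·P1 via (33.28,58.17): [(0, 69.0466) (98, 60.336) (98, 99) (0, 99)]  |A|=3362.2513
4. ⊥bis P2·P3 via (45.065,55.035): [(0, 69.0466) (67.2715, 63.0673) (98, 74.182) (98, 99) (0, 99)]  |A|=3149.5172
5. ⊥bis P2·P4 via (20.54,60.055): [(0, 69.4314) (1.0467, 68.9536) (67.2715, 63.0673) (98, 74.182) (98, 99) (0, 99)]  |A|=3149.3158
6. canonical 6-gon: [(0, 69.4314) (1.0467, 68.9536) (67.2715, 63.0673) (98, 74.182) (98, 99) (0, 99)]
7. shoelace: 3149.3158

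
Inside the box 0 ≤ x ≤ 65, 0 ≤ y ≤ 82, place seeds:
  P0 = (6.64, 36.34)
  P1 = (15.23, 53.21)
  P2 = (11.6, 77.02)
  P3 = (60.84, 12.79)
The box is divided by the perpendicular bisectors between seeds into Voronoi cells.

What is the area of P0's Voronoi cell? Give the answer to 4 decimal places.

1. box [0,65]×[0,82]: [(0, 0) (65, 0) (65, 82) (0, 82)]
2. ⊥bis P0·P1 via (10.935,44.775): [(0, 50.343) (0, 0) (65, 0) (65, 17.2458)]  |A|=2196.6336
3. ⊥bis P0·P2 via (9.12,56.68): [(0, 50.343) (0, 0) (65, 0) (65, 17.2458)]  |A|=2196.6336
4. ⊥bis P0·P3 via (33.74,24.565): [(36.799, 31.6053) (0, 50.343) (0, 0) (23.0665, 0)]  |A|=1290.7982
5. canonical 4-gon: [(36.799, 31.6053) (0, 50.343) (0, 0) (23.0665, 0)]
6. shoelace: 1290.7982

Area of P0's cell: 1290.7982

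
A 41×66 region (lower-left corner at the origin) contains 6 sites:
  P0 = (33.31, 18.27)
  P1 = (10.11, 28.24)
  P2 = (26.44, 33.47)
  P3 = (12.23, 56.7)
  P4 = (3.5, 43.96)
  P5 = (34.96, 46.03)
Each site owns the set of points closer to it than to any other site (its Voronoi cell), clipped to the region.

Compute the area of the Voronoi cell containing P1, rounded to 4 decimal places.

Area of P1's cell: 635.6072

1. box [0,41]×[0,66]: [(0, 0) (41, 0) (41, 66) (0, 66)]
2. ⊥bis P1·P0 via (21.71,23.255): [(0, 0) (11.7164, 0) (40.0793, 66) (0, 66)]  |A|=1709.2568
3. ⊥bis P1·P2 via (18.275,30.855): [(0, 0) (11.7164, 0) (21.1365, 21.9204) (7.0191, 66) (0, 66)]  |A|=980.6176
4. ⊥bis P1·P3 via (11.17,42.47): [(0, 43.3021) (0, 0) (11.7164, 0) (21.1365, 21.9204) (14.6378, 42.2117)]  |A|=731.007
5. ⊥bis P1·P4 via (6.805,36.1): [(0, 33.2386) (0, 0) (11.7164, 0) (21.1365, 21.9204) (15.4332, 39.728)]  |A|=635.6072
6. ⊥bis P1·P5 via (22.535,37.135): [(0, 33.2386) (0, 0) (11.7164, 0) (21.1365, 21.9204) (15.4332, 39.728)]  |A|=635.6072
7. canonical 5-gon: [(0, 33.2386) (0, 0) (11.7164, 0) (21.1365, 21.9204) (15.4332, 39.728)]
8. shoelace: 635.6072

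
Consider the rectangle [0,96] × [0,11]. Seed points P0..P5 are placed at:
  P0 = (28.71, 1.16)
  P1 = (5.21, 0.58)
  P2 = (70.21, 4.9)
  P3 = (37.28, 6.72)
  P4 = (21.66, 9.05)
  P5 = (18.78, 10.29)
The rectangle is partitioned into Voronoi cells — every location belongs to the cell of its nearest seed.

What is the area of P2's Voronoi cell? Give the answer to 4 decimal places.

1. box [0,96]×[0,11]: [(0, 0) (96, 0) (96, 11) (0, 11)]
2. ⊥bis P2·P0 via (49.46,3.03): [(49.7331, 0) (96, 0) (96, 11) (48.7417, 11)]  |A|=514.3886
3. ⊥bis P2·P1 via (37.71,2.74): [(49.7331, 0) (96, 0) (96, 11) (48.7417, 11)]  |A|=514.3886
4. ⊥bis P2·P3 via (53.745,5.81): [(53.4239, 0) (96, 0) (96, 11) (54.0318, 11)]  |A|=464.9935
5. ⊥bis P2·P4 via (45.935,6.975): [(53.4239, 0) (96, 0) (96, 11) (54.0318, 11)]  |A|=464.9935
6. ⊥bis P2·P5 via (44.495,7.595): [(53.4239, 0) (96, 0) (96, 11) (54.0318, 11)]  |A|=464.9935
7. canonical 4-gon: [(53.4239, 0) (96, 0) (96, 11) (54.0318, 11)]
8. shoelace: 464.9935

Area of P2's cell: 464.9935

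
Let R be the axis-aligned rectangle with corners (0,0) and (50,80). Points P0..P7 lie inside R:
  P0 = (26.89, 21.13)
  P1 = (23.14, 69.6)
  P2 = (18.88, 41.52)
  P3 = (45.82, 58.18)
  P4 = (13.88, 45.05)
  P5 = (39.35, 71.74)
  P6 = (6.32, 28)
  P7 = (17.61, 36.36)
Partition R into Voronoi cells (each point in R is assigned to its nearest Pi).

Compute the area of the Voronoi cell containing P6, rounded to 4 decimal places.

Area of P6's cell: 486.2621

1. box [0,50]×[0,80]: [(0, 0) (50, 0) (50, 80) (0, 80)]
2. ⊥bis P6·P0 via (16.605,24.565): [(0, 0) (8.4007, 0) (35.1193, 80) (0, 80)]  |A|=1740.8004
3. ⊥bis P6·P1 via (14.73,48.8): [(0, 54.7557) (0, 0) (8.4007, 0) (23.513, 45.2488)]  |A|=833.7977
4. ⊥bis P6·P2 via (12.6,34.76): [(0, 46.4653) (0, 0) (8.4007, 0) (18.2553, 29.5063)]  |A|=548.0563
5. ⊥bis P6·P3 via (26.07,43.09): [(0, 46.4653) (0, 0) (8.4007, 0) (18.2553, 29.5063)]  |A|=548.0563
6. ⊥bis P6·P4 via (10.1,36.525): [(11.2481, 36.016) (0, 41.0034) (0, 0) (8.4007, 0) (18.2553, 29.5063)]  |A|=517.3381
7. ⊥bis P6·P5 via (22.835,49.87): [(11.2481, 36.016) (0, 41.0034) (0, 0) (8.4007, 0) (18.2553, 29.5063)]  |A|=517.3381
8. ⊥bis P6·P7 via (11.965,32.18): [(8.0865, 37.4178) (0, 41.0034) (0, 0) (8.4007, 0) (16.9154, 25.4945)]  |A|=486.2621
9. canonical 5-gon: [(8.0865, 37.4178) (0, 41.0034) (0, 0) (8.4007, 0) (16.9154, 25.4945)]
10. shoelace: 486.2621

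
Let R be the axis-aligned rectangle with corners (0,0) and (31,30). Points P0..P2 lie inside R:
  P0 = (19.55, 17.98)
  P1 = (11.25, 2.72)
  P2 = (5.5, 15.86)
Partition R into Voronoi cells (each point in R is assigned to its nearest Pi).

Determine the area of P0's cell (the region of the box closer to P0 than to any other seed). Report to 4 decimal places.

1. box [0,31]×[0,30]: [(0, 0) (31, 0) (31, 30) (0, 30)]
2. ⊥bis P0·P1 via (15.4,10.35): [(0, 18.7261) (31, 1.8651) (31, 30) (0, 30)]  |A|=610.8361
3. ⊥bis P0·P2 via (12.525,16.92): [(13.3479, 11.4661) (31, 1.8651) (31, 30) (10.5514, 30)]  |A|=437.816
4. canonical 4-gon: [(13.3479, 11.4661) (31, 1.8651) (31, 30) (10.5514, 30)]
5. shoelace: 437.816

Area of P0's cell: 437.8160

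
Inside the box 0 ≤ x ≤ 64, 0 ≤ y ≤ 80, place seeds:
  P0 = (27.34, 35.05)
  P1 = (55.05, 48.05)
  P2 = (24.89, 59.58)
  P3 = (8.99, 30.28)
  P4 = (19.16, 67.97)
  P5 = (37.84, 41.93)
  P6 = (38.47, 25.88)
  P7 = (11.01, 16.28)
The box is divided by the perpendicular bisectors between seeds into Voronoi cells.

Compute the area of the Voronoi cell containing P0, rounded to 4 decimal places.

1. box [0,64]×[0,80]: [(0, 0) (64, 0) (64, 80) (0, 80)]
2. ⊥bis P0·P1 via (41.195,41.55): [(0, 0) (60.688, 0) (23.1564, 80) (0, 80)]  |A|=3353.7739
3. ⊥bis P0·P2 via (26.115,47.315): [(0, 44.7067) (0, 0) (60.688, 0) (37.9365, 48.4957)]  |A|=2319.5595
4. ⊥bis P0·P3 via (18.165,32.665): [(14.6543, 46.1703) (26.6561, 0) (60.688, 0) (37.9365, 48.4957)]  |A|=1376.6248
5. ⊥bis P0·P4 via (23.25,51.51): [(14.6543, 46.1703) (26.6561, 0) (60.688, 0) (37.9365, 48.4957)]  |A|=1376.6248
6. ⊥bis P0·P5 via (32.59,38.49): [(26.765, 47.3799) (14.6543, 46.1703) (26.6561, 0) (57.8101, 0)]  |A|=1024.8715
7. ⊥bis P0·P6 via (32.905,30.465): [(35.6585, 33.807) (26.765, 47.3799) (14.6543, 46.1703) (22.1349, 17.3929)]  |A|=343.5471
8. ⊥bis P0·P7 via (19.175,25.665): [(24.8689, 20.7113) (35.6585, 33.807) (26.765, 47.3799) (14.6543, 46.1703) (20.2212, 24.7548)]  |A|=330.3083
9. canonical 5-gon: [(24.8689, 20.7113) (35.6585, 33.807) (26.765, 47.3799) (14.6543, 46.1703) (20.2212, 24.7548)]
10. shoelace: 330.3083

Area of P0's cell: 330.3083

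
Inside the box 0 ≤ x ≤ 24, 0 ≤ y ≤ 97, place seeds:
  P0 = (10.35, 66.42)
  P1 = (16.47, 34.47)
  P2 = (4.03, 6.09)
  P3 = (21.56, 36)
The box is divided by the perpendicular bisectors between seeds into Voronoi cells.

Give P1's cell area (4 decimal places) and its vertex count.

1. box [0,24]×[0,97]: [(0, 0) (24, 0) (24, 97) (0, 97)]
2. ⊥bis P1·P0 via (13.41,50.445): [(0, 47.8763) (0, 0) (24, 0) (24, 52.4735)]  |A|=1204.198
3. ⊥bis P1·P2 via (10.25,20.28): [(0, 47.8763) (0, 24.773) (24, 14.2529) (24, 52.4735)]  |A|=735.8881
4. ⊥bis P1·P3 via (19.015,35.235): [(14.3868, 50.6321) (0, 47.8763) (0, 24.773) (24, 14.2529) (24, 18.6509)]  |A|=573.3163
5. canonical 5-gon: [(14.3868, 50.6321) (0, 47.8763) (0, 24.773) (24, 14.2529) (24, 18.6509)]
6. shoelace: 573.3163

Area of P1's cell: 573.3163 (5 vertices)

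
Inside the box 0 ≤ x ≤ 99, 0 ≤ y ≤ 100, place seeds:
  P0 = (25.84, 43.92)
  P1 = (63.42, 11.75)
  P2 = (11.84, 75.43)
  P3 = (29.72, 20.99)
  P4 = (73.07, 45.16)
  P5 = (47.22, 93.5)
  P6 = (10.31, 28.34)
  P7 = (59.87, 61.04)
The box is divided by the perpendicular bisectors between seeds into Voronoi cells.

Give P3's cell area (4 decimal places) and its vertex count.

Area of P3's cell: 1006.2114 (5 vertices)

1. box [0,99]×[0,100]: [(0, 0) (99, 0) (99, 100) (0, 100)]
2. ⊥bis P3·P0 via (27.78,32.455): [(0, 27.7543) (0, 0) (99, 0) (99, 44.5062)]  |A|=3576.8953
3. ⊥bis P3·P1 via (46.57,16.37): [(52.109, 36.5717) (0, 27.7543) (0, 0) (42.0816, 0)]  |A|=1492.6235
4. ⊥bis P3·P2 via (20.78,48.21): [(52.109, 36.5717) (0, 27.7543) (0, 0) (42.0816, 0)]  |A|=1492.6235
5. ⊥bis P3·P4 via (51.395,33.075): [(51.2309, 33.3693) (49.675, 36.1599) (0, 27.7543) (0, 0) (42.0816, 0)]  |A|=1488.9069
6. ⊥bis P3·P5 via (38.47,57.245): [(51.2309, 33.3693) (49.675, 36.1599) (0, 27.7543) (0, 0) (42.0816, 0)]  |A|=1488.9069
7. ⊥bis P3·P6 via (20.015,24.665): [(51.2309, 33.3693) (49.675, 36.1599) (22.6352, 31.5844) (10.6751, 0) (42.0816, 0)]  |A|=1006.2114
8. ⊥bis P3·P7 via (44.795,41.015): [(51.2309, 33.3693) (49.675, 36.1599) (22.6352, 31.5844) (10.6751, 0) (42.0816, 0)]  |A|=1006.2114
9. canonical 5-gon: [(51.2309, 33.3693) (49.675, 36.1599) (22.6352, 31.5844) (10.6751, 0) (42.0816, 0)]
10. shoelace: 1006.2114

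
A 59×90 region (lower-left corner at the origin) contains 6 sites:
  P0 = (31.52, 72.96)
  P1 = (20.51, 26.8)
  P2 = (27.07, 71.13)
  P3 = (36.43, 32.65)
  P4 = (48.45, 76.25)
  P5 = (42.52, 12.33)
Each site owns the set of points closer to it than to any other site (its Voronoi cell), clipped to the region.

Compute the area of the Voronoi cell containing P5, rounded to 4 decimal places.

Area of P5's cell: 791.4795

1. box [0,59]×[0,90]: [(0, 0) (59, 0) (59, 90) (0, 90)]
2. ⊥bis P5·P0 via (37.02,42.645): [(0, 35.9285) (0, 0) (59, 0) (59, 46.6328)]  |A|=2435.5589
3. ⊥bis P5·P1 via (31.515,19.565): [(47.9978, 44.6367) (18.6524, 0) (59, 0) (59, 46.6328)]  |A|=1157.0221
4. ⊥bis P5·P2 via (34.795,41.73): [(47.9978, 44.6367) (18.6524, 0) (59, 0) (59, 46.6328)]  |A|=1157.0221
5. ⊥bis P5·P3 via (39.475,22.49): [(31.9566, 20.2367) (18.6524, 0) (59, 0) (59, 28.3417)]  |A|=791.4795
6. ⊥bis P5·P4 via (45.485,44.29): [(31.9566, 20.2367) (18.6524, 0) (59, 0) (59, 28.3417)]  |A|=791.4795
7. canonical 4-gon: [(31.9566, 20.2367) (18.6524, 0) (59, 0) (59, 28.3417)]
8. shoelace: 791.4795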